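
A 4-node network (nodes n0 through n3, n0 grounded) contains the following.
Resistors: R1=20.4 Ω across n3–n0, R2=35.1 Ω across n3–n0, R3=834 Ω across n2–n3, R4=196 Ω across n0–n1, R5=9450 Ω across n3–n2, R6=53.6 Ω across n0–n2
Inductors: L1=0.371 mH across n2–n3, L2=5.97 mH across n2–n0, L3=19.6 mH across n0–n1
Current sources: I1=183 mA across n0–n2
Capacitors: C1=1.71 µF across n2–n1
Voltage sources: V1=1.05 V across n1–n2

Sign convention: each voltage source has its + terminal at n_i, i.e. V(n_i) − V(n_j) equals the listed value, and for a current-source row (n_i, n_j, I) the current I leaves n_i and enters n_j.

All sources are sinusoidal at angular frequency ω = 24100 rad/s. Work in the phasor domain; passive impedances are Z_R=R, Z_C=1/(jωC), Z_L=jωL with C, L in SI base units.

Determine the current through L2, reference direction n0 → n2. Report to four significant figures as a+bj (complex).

MNA unknowns: 3 node voltages V₁..V_3 plus 1 source current (V1)
R1: Y=0.04902+0.000j on G[3,0]
R2: Y=0.02849+0.000j on G[3,0]
R3: Y=0.001199+0.000j on G[2,3]
R4: Y=0.005102+0.000j on G[0,1]
L1: Y=0.000-0.1118j on G[2,3]
R5: Y=0.0001058+0.000j on G[3,2]
L2: Y=0.000-0.006950j on G[2,0]
R6: Y=0.01866+0.000j on G[0,2]
I1: z[0]−=0.183, z[2]+=0.183
L3: Y=0.000-0.002117j on G[0,1]
C1: Y=0.000+0.04121j on G[2,1]
V1: row V1−V2=1.05, i_V1 at 1,2
solve → V1=2.769+1.046j, V2=1.719+1.046j, V3=1.643-0.09100j
aux → i_V1=-0.01634-0.04275j

-0.007273+0.01195j A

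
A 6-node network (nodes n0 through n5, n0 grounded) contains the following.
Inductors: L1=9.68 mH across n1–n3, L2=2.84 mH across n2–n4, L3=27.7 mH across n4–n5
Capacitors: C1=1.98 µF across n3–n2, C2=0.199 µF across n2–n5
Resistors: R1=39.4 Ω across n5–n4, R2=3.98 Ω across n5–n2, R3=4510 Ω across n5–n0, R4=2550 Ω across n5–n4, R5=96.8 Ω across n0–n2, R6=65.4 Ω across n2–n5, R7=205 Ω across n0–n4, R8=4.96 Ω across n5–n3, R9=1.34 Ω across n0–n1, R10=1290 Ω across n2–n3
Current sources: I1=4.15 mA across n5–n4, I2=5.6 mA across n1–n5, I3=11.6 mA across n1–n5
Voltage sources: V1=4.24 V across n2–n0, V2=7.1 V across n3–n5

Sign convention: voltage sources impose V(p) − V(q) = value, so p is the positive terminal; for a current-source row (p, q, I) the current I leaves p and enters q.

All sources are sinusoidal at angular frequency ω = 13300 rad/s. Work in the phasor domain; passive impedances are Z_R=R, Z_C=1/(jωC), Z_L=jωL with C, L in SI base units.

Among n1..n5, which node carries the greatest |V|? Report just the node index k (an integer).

3

Element admittances at ω=13300 rad/s:
  Y(L1) = 0.000-0.007767j S between n1,n3
  Y(C1) = 0.000+0.02633j S between n3,n2
  Y(R1) = 0.02538+0.000j S between n5,n4
  Y(C2) = 0.000+0.002647j S between n2,n5
  Y(R2) = 0.2513+0.000j S between n5,n2
  Y(R3) = 0.0002217+0.000j S between n5,n0
  Y(R4) = 0.0003922+0.000j S between n5,n4
  I1: injects 0.00415 A into n4 (from n5)
  Y(R5) = 0.01033+0.000j S between n0,n2
  Y(R6) = 0.01529+0.000j S between n2,n5
  Y(R7) = 0.004878+0.000j S between n0,n4
  Y(R8) = 0.2016+0.000j S between n5,n3
  Y(L2) = 0.000-0.02647j S between n2,n4
  Y(L3) = 0.000-0.002714j S between n4,n5
  Y(R9) = 0.7463+0.000j S between n0,n1
  I2: injects 0.0056 A into n5 (from n1)
  Y(R10) = 0.0007752+0.000j S between n2,n3
  I3: injects 0.0116 A into n5 (from n1)
  V1: constraint V(n2)−V(n0) = 4.24
  V2: constraint V(n3)−V(n5) = 7.1
Assemble and solve the 7×7 MNA system:
  V(n1)=-0.02571-0.1181j  V(n2)=4.240+0.000j  V(n3)=11.32-0.3740j  V(n4)=4.086-0.4590j  V(n5)=4.218-0.3740j
  i(V1)=-0.04548+0.09043j  i(V2)=-1.445-0.09799j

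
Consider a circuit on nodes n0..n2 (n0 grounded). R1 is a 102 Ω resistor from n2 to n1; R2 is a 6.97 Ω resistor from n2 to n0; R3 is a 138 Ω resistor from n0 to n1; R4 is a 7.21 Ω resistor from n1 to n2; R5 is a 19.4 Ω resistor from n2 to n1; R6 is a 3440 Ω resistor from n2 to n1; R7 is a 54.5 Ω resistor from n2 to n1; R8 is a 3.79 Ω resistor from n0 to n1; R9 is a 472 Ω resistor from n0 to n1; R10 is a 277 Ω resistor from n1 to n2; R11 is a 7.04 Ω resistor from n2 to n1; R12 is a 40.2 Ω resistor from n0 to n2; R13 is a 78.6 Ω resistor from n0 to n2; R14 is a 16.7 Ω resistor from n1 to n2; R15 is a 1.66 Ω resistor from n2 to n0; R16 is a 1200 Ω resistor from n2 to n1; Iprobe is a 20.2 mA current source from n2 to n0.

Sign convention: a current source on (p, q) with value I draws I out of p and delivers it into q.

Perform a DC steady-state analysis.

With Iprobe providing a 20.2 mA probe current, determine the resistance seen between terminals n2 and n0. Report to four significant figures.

R_eq = 1.053 Ω

MNA unknowns: 2 node voltages V₁..V_2
R1: Y=0.009804 on G[2,1]
R2: Y=0.1435 on G[2,0]
R3: Y=0.007246 on G[0,1]
R4: Y=0.1387 on G[1,2]
R5: Y=0.05155 on G[2,1]
R6: Y=0.0002907 on G[2,1]
R7: Y=0.01835 on G[2,1]
R8: Y=0.2639 on G[0,1]
R9: Y=0.002119 on G[0,1]
R10: Y=0.003610 on G[1,2]
R11: Y=0.1420 on G[2,1]
R12: Y=0.02488 on G[0,2]
R13: Y=0.01272 on G[0,2]
R14: Y=0.05988 on G[1,2]
R15: Y=0.6024 on G[2,0]
R16: Y=0.0008333 on G[2,1]
Iprobe: z[2]−=0.0202, z[0]+=0.0202
solve → V1=-0.01295, V2=-0.02127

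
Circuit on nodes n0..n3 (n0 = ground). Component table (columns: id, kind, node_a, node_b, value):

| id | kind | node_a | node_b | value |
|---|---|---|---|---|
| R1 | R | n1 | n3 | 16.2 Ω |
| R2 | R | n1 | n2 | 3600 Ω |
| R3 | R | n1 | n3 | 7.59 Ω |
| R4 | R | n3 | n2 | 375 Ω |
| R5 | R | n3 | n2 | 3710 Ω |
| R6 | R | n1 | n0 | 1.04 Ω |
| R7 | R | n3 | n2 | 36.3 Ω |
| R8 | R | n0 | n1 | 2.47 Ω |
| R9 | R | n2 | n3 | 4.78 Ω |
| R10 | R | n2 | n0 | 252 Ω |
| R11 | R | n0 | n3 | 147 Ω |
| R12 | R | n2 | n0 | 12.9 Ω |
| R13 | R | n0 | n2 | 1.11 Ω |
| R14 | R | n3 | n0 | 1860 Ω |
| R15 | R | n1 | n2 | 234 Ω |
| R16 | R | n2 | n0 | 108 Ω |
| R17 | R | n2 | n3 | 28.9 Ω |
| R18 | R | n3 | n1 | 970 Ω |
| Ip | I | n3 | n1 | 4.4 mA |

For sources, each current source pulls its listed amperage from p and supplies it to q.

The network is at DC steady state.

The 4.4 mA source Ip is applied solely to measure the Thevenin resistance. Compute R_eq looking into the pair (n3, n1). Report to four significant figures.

R_eq = 2.590 Ω

Element admittances at DC:
  Y(R1) = 0.06173 S between n1,n3
  Y(R2) = 0.0002778 S between n1,n2
  Y(R3) = 0.1318 S between n1,n3
  Y(R4) = 0.002667 S between n3,n2
  Y(R5) = 0.0002695 S between n3,n2
  Y(R6) = 0.9615 S between n1,n0
  Y(R7) = 0.02755 S between n3,n2
  Y(R8) = 0.4049 S between n0,n1
  Y(R9) = 0.2092 S between n2,n3
  Y(R10) = 0.003968 S between n2,n0
  Y(R11) = 0.006803 S between n0,n3
  Y(R12) = 0.07752 S between n2,n0
  Y(R13) = 0.9009 S between n0,n2
  Y(R14) = 0.0005376 S between n3,n0
  Y(R15) = 0.004274 S between n1,n2
  Y(R16) = 0.009259 S between n2,n0
  Y(R17) = 0.03460 S between n2,n3
  Y(R18) = 0.001031 S between n3,n1
  Ip: injects 0.0044 A into n1 (from n3)
Assemble and solve the 3×3 MNA system:
  V(n1)=0.001586  V(n2)=-0.002112  V(n3)=-0.009810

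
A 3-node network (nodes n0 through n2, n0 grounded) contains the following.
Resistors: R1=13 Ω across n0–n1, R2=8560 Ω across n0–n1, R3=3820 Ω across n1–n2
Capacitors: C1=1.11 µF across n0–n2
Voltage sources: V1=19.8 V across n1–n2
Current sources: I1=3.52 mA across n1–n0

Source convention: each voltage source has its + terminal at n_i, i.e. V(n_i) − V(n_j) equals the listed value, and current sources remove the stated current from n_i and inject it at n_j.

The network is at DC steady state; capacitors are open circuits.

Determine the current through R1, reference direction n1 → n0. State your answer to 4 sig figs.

Apply KCL at each of the 2 non-ground nodes and solve the resulting linear system.
Node n1: branches {R1, R2, R3, V1, I1} → V_1 = -0.04569
Node n2: branches {C1, R3, V1} → V_2 = -19.85
Source currents: i(V1)=-0.005183

-0.003515 A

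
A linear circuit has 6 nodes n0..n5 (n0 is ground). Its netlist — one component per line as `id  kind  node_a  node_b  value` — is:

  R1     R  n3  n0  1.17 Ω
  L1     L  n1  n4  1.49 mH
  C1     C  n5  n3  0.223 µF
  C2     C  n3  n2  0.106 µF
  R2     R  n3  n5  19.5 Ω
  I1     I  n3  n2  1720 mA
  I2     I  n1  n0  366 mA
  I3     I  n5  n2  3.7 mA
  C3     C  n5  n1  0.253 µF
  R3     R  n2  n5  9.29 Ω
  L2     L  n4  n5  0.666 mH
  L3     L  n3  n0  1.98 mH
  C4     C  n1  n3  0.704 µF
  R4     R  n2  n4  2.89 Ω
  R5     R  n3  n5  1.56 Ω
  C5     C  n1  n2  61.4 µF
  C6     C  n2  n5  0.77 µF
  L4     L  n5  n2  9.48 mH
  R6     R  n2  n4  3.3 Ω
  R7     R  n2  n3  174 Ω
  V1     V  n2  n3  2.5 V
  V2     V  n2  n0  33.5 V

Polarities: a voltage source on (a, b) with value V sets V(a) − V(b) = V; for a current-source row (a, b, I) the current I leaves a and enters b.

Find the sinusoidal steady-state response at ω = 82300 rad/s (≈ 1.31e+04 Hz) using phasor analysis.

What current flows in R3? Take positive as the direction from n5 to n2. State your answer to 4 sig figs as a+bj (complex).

-0.2316+0.01775j A

Apply KCL at each of the 5 non-ground nodes and solve the resulting linear system.
Node n1: branches {L1, I2, C3, C4, C5} → V_1 = 33.46+0.07200j
Node n2: branches {C2, I1, I3, R3, R4, C5, C6, L4, R6, R7, V1, V2} → V_2 = 33.50+0.000j
Node n3: branches {R1, C1, C2, R2, I1, L3, C4, R5, R7, V1} → V_3 = 31.00+0.000j
Node n4: branches {L1, L2, R4, R6} → V_4 = 33.50+0.06107j
Node n5: branches {C1, R2, I3, C3, R3, L2, R5, C6, L4} → V_5 = 31.35+0.1649j
Source currents: i(V1)=27.97-0.4753j, i(V2)=-26.86+0.1902j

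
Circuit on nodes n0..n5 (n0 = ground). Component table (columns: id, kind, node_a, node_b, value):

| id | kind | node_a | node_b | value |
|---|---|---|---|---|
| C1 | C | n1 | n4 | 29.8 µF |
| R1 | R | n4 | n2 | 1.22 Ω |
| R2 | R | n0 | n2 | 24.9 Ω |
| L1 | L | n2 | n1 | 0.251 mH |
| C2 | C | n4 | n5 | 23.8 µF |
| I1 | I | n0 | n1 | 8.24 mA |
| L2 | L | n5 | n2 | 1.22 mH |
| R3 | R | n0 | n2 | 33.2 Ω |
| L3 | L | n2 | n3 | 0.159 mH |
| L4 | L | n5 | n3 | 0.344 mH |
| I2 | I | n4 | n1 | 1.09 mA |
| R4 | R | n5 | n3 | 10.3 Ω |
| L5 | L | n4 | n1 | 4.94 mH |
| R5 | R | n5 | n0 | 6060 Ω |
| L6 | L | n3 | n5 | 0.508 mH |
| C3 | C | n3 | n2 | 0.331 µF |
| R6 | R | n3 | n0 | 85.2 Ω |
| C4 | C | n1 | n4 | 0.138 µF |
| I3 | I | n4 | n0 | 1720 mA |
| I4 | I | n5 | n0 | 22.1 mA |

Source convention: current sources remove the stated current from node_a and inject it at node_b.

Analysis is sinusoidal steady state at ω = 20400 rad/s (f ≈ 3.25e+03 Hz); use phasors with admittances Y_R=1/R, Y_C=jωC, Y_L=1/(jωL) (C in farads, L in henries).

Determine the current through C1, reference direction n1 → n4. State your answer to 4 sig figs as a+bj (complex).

0.2318-0.3733j A

Apply KCL at each of the 5 non-ground nodes and solve the resulting linear system.
Node n1: branches {C1, L1, I1, I2, L5, C4} → V_1 = -22.90-1.053j
Node n2: branches {R1, R2, L1, L2, R3, L3, C3} → V_2 = -21.01+0.07206j
Node n3: branches {L3, L4, R4, L6, C3, R6} → V_3 = -21.59-0.4091j
Node n4: branches {C1, R1, C2, I2, L5, C4, I3} → V_4 = -22.29-0.6717j
Node n5: branches {C2, L2, L4, R4, R5, L6, I4} → V_5 = -22.78-1.592j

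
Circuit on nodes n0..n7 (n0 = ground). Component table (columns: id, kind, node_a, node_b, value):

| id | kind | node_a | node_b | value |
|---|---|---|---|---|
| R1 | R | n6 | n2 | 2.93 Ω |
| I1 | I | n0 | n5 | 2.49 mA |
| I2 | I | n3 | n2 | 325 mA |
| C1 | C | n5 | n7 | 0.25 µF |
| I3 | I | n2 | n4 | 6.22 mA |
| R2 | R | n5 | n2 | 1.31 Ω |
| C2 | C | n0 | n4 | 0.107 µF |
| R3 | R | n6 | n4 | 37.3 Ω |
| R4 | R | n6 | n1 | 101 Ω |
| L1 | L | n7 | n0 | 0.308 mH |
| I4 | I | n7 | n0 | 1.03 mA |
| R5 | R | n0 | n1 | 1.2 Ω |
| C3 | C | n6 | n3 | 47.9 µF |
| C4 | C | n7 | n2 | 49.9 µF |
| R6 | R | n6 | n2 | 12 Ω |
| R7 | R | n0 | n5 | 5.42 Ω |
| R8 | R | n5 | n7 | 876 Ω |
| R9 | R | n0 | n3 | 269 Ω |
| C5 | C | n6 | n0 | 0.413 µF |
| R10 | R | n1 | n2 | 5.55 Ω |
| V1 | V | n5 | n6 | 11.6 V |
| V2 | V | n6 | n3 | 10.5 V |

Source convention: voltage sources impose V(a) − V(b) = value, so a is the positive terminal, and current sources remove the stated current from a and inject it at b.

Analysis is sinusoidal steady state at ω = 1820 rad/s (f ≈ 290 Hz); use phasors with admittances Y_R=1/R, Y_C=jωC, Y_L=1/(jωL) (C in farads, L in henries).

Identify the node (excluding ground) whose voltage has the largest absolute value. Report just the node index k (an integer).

3

Element admittances at ω=1820 rad/s:
  Y(R1) = 0.3413+0.000j S between n6,n2
  I1: injects 0.00249 A into n5 (from n0)
  I2: injects 0.325 A into n2 (from n3)
  Y(C1) = 0.000+0.0004550j S between n5,n7
  I3: injects 0.00622 A into n4 (from n2)
  Y(R2) = 0.7634+0.000j S between n5,n2
  Y(C2) = 0.000+0.0001947j S between n0,n4
  Y(R3) = 0.02681+0.000j S between n6,n4
  Y(R4) = 0.009901+0.000j S between n6,n1
  Y(L1) = 0.000-1.784j S between n7,n0
  I4: injects 0.00103 A into n0 (from n7)
  Y(R5) = 0.8333+0.000j S between n0,n1
  Y(C3) = 0.000+0.08718j S between n6,n3
  Y(C4) = 0.000+0.09082j S between n7,n2
  Y(R6) = 0.08333+0.000j S between n6,n2
  Y(R7) = 0.1845+0.000j S between n0,n5
  Y(R8) = 0.001142+0.000j S between n5,n7
  Y(R9) = 0.003717+0.000j S between n0,n3
  Y(C5) = 0.000+0.0007517j S between n6,n0
  Y(R10) = 0.1802+0.000j S between n1,n2
  V1: constraint V(n5)−V(n6) = 11.6
  V2: constraint V(n6)−V(n3) = 10.5
Assemble and solve the 9×9 MNA system:
  V(n1)=-0.3476+0.08534j  V(n2)=-1.459+0.4626j  V(n3)=-19.89+0.4024j  V(n4)=-9.151+0.4689j  V(n5)=2.214+0.4024j  V(n6)=-9.386+0.4024j  V(n7)=0.07737-0.02410j
  i(V1)=-3.211-0.02976j  i(V2)=0.2511-0.9139j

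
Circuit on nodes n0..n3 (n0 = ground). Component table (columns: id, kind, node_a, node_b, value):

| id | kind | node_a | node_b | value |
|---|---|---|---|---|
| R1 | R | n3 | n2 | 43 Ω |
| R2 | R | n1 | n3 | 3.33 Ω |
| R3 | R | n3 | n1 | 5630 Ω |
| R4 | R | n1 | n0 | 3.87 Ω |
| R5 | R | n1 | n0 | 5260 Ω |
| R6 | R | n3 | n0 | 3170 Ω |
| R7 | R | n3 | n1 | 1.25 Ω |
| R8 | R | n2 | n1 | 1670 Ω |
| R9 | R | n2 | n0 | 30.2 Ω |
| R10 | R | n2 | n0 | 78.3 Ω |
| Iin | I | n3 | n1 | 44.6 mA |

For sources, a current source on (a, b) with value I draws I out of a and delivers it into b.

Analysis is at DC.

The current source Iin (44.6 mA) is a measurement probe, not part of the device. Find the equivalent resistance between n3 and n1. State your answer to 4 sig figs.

R_eq = 0.8965 Ω

MNA unknowns: 3 node voltages V₁..V_3
R1: Y=0.02326 on G[3,2]
R2: Y=0.3003 on G[1,3]
R3: Y=0.0001776 on G[3,1]
R4: Y=0.2584 on G[1,0]
R5: Y=0.0001901 on G[1,0]
R6: Y=0.0003155 on G[3,0]
R7: Y=0.8000 on G[3,1]
R8: Y=0.0005988 on G[2,1]
R9: Y=0.03311 on G[2,0]
R10: Y=0.01277 on G[2,0]
Iin: z[3]−=0.0446, z[1]+=0.0446
solve → V1=0.002274, V2=-0.01256, V3=-0.03771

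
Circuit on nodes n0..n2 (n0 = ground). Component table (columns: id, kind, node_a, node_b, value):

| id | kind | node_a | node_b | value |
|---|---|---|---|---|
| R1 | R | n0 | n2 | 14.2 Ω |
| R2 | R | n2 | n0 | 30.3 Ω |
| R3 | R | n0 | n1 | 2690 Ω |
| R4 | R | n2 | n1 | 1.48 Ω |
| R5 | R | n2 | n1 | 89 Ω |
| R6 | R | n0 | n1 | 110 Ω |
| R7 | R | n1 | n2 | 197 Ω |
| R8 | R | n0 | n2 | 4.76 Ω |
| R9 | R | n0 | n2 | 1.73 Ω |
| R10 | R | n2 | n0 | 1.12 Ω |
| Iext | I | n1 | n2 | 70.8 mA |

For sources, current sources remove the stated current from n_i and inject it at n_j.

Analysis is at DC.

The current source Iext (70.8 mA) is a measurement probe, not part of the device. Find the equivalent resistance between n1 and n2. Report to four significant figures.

R_eq = 1.426 Ω

Element admittances at DC:
  Y(R1) = 0.07042 S between n0,n2
  Y(R2) = 0.03300 S between n2,n0
  Y(R3) = 0.0003717 S between n0,n1
  Y(R4) = 0.6757 S between n2,n1
  Y(R5) = 0.01124 S between n2,n1
  Y(R6) = 0.009091 S between n0,n1
  Y(R7) = 0.005076 S between n1,n2
  Y(R8) = 0.2101 S between n0,n2
  Y(R9) = 0.5780 S between n0,n2
  Y(R10) = 0.8929 S between n2,n0
  Iext: injects 0.0708 A into n2 (from n1)
Assemble and solve the 2×2 MNA system:
  V(n1)=-0.1004  V(n2)=0.0005325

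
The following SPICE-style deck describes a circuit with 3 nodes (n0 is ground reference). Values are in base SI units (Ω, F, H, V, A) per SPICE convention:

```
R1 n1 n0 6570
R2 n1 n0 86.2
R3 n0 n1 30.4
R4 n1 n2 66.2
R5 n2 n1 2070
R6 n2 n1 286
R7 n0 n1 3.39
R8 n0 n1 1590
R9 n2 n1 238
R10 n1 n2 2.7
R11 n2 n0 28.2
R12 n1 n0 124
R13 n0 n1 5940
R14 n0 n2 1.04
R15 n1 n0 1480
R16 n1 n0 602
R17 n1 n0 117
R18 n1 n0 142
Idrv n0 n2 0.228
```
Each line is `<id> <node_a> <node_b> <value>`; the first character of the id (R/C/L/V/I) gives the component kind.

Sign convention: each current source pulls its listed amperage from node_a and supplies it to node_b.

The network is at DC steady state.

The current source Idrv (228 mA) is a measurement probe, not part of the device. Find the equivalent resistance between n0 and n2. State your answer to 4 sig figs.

R_eq = 0.8426 Ω

Apply KCL at each of the 2 non-ground nodes and solve the resulting linear system.
Node n1: branches {R1, R2, R3, R4, R5, R6, R7, R8, R9, R10, R12, R13, R15, R16, R17, R18} → V_1 = 0.09950
Node n2: branches {R4, R5, R6, R9, R10, R11, R14, Idrv} → V_2 = 0.1921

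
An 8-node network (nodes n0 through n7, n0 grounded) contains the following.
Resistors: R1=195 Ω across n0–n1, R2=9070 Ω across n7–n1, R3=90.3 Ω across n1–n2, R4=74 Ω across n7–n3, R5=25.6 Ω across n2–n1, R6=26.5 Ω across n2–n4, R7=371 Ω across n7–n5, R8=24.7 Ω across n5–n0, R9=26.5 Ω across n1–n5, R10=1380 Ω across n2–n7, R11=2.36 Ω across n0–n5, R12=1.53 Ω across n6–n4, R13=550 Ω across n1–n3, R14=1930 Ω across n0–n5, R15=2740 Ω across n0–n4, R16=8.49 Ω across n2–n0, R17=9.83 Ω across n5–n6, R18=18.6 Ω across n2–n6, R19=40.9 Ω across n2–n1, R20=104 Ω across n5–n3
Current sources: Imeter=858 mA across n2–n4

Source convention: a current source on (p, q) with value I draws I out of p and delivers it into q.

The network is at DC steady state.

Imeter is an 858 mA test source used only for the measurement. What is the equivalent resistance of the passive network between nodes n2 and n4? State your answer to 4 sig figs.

R_eq = 7.610 Ω

Apply KCL at each of the 7 non-ground nodes and solve the resulting linear system.
Node n1: branches {R1, R2, R3, R5, R9, R13, R19} → V_1 = -1.102
Node n2: branches {R3, R5, R6, R10, R16, R18, R19, Imeter} → V_2 = -2.034
Node n3: branches {R4, R13, R20} → V_3 = 0.2032
Node n4: branches {R6, R12, R15, Imeter} → V_4 = 4.496
Node n5: branches {R7, R8, R9, R11, R14, R17, R20} → V_5 = 0.5242
Node n6: branches {R12, R17, R18} → V_6 = 3.562
Node n7: branches {R2, R4, R7, R10} → V_7 = 0.1504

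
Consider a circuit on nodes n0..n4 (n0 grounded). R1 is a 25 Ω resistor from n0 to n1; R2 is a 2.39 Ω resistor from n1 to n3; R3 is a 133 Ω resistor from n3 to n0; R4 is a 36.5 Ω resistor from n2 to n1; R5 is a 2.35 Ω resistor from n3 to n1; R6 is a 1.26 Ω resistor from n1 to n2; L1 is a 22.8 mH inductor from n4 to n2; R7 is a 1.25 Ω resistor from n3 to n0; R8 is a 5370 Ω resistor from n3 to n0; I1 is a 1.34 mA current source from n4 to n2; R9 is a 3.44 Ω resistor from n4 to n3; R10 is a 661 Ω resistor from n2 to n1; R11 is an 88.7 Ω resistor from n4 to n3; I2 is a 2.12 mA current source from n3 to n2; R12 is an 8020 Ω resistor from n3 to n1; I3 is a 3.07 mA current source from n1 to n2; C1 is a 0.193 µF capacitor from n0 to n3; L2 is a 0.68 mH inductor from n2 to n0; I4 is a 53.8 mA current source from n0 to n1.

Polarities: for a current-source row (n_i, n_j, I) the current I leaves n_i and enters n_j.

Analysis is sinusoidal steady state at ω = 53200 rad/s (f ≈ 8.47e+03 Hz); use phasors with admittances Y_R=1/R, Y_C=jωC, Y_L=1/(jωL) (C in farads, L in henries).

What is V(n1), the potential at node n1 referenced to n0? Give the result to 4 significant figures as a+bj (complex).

0.1219+0.007270j V

Element admittances at ω=53200 rad/s:
  Y(R1) = 0.04000+0.000j S between n0,n1
  Y(R2) = 0.4184+0.000j S between n1,n3
  Y(R3) = 0.007519+0.000j S between n3,n0
  Y(R4) = 0.02740+0.000j S between n2,n1
  Y(R5) = 0.4255+0.000j S between n3,n1
  Y(R6) = 0.7937+0.000j S between n1,n2
  Y(L1) = 0.000-0.0008244j S between n4,n2
  Y(R7) = 0.8000+0.000j S between n3,n0
  Y(R8) = 0.0001862+0.000j S between n3,n0
  I1: injects 0.00134 A into n2 (from n4)
  Y(R9) = 0.2907+0.000j S between n4,n3
  Y(R10) = 0.001513+0.000j S between n2,n1
  Y(R11) = 0.01127+0.000j S between n4,n3
  I2: injects 0.00212 A into n2 (from n3)
  Y(R12) = 0.0001247+0.000j S between n3,n1
  I3: injects 0.00307 A into n2 (from n1)
  Y(C1) = 0.000+0.01027j S between n0,n3
  Y(L2) = 0.000-0.02764j S between n2,n0
  I4: injects 0.0538 A into n1 (from n0)
Assemble and solve the 4×4 MNA system:
  V(n1)=0.1219+0.007270j  V(n2)=0.1294+0.01169j  V(n3)=0.06021+0.003304j  V(n4)=0.05580+0.003103j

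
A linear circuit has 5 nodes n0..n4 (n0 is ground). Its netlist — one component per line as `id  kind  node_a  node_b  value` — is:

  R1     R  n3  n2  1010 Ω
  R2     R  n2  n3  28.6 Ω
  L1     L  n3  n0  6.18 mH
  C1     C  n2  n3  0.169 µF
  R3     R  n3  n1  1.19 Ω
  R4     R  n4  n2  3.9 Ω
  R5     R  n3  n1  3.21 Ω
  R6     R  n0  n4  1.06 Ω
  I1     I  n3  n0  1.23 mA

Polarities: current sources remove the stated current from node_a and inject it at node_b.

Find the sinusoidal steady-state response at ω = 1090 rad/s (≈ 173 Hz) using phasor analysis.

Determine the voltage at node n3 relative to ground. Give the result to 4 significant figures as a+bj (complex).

-0.001637-0.007956j V

Apply KCL at each of the 4 non-ground nodes and solve the resulting linear system.
Node n1: branches {R3, R5} → V_1 = -0.001637-0.007956j
Node n2: branches {R1, R2, C1, R4} → V_2 = -0.0002425-0.001205j
Node n3: branches {R1, R2, L1, C1, R3, R5, I1} → V_3 = -0.001637-0.007956j
Node n4: branches {R4, R6} → V_4 = -5.182e-05-0.0002576j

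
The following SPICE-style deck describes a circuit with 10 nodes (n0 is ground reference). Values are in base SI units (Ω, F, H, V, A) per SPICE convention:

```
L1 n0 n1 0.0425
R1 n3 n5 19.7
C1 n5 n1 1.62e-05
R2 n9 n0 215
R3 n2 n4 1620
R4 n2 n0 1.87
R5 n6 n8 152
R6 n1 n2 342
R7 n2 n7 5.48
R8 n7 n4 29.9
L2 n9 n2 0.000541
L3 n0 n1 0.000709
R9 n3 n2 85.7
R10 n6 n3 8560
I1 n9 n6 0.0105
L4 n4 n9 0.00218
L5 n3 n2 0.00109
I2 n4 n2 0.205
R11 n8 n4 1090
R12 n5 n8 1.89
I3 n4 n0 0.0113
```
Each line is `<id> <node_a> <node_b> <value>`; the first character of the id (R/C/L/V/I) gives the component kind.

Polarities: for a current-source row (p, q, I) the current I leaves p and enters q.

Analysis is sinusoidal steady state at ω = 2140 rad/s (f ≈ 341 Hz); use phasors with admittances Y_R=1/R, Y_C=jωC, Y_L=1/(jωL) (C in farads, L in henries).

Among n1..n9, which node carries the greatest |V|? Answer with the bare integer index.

6

MNA unknowns: 9 node voltages V₁..V_9
L1: Y=0.000-0.01100j on G[0,1]
R1: Y=0.05076+0.000j on G[3,5]
C1: Y=0.000+0.03467j on G[5,1]
R2: Y=0.004651+0.000j on G[9,0]
R3: Y=0.0006173+0.000j on G[2,4]
R4: Y=0.5348+0.000j on G[2,0]
R5: Y=0.006579+0.000j on G[6,8]
R6: Y=0.002924+0.000j on G[1,2]
R7: Y=0.1825+0.000j on G[2,7]
R8: Y=0.03344+0.000j on G[7,4]
L2: Y=0.000-0.8638j on G[9,2]
L3: Y=0.000-0.6591j on G[0,1]
R9: Y=0.01167+0.000j on G[3,2]
R10: Y=0.0001168+0.000j on G[6,3]
I1: z[9]−=0.0105, z[6]+=0.0105
L4: Y=0.000-0.2144j on G[4,9]
L5: Y=0.000-0.4287j on G[3,2]
I2: z[4]−=0.205, z[2]+=0.205
R11: Y=0.0009174+0.000j on G[8,4]
R12: Y=0.5291+0.000j on G[5,8]
I3: z[4]−=0.0113, z[0]+=0.0113
solve → V1=-0.006220+0.004995j, V2=-0.02678-0.005531j, V3=-0.01412+0.009866j, V4=-0.2417-1.239j, V5=0.1149-0.09328j, V6=1.699-0.09340j, V7=-0.06006-0.1965j, V8=0.1337-0.09524j, V9=-0.07062-0.2601j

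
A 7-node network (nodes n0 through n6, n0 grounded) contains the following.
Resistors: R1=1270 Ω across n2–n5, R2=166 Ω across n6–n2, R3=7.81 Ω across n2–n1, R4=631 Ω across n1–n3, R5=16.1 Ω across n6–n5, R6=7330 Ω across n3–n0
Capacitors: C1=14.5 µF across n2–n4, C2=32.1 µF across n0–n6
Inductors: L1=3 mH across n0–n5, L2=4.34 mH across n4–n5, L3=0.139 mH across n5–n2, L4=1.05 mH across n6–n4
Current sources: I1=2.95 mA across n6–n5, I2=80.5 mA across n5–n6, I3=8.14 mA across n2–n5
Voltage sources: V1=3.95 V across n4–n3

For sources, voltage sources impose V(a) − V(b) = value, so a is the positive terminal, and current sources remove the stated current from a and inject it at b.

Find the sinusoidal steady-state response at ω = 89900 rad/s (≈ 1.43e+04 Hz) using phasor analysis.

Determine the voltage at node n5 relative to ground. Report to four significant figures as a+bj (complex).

Element admittances at ω=89900 rad/s:
  Y(R1) = 0.0007874+0.000j S between n2,n5
  Y(C1) = 0.000+1.304j S between n2,n4
  Y(L1) = 0.000-0.003708j S between n0,n5
  Y(L2) = 0.000-0.002563j S between n4,n5
  Y(C2) = 0.000+2.886j S between n0,n6
  I1: injects 0.00295 A into n5 (from n6)
  Y(R2) = 0.006024+0.000j S between n6,n2
  Y(R3) = 0.1280+0.000j S between n2,n1
  Y(L3) = 0.000-0.08002j S between n5,n2
  I2: injects 0.0805 A into n6 (from n5)
  Y(R4) = 0.001585+0.000j S between n1,n3
  I3: injects 0.00814 A into n5 (from n2)
  Y(R5) = 0.06211+0.000j S between n6,n5
  Y(R6) = 0.0001364+0.000j S between n3,n0
  Y(L4) = 0.000-0.01059j S between n6,n4
  V1: constraint V(n4)−V(n3) = 3.95
Assemble and solve the 7×7 MNA system:
  V(n1)=-1.031-0.2066j  V(n2)=-0.9829-0.2065j  V(n3)=-4.941-0.2135j  V(n4)=-0.9908-0.2135j  V(n5)=-1.095-0.2142j  V(n6)=-0.001397-0.0005087j
  i(V1)=-0.006870-4.008e-05j

-1.095-0.2142j V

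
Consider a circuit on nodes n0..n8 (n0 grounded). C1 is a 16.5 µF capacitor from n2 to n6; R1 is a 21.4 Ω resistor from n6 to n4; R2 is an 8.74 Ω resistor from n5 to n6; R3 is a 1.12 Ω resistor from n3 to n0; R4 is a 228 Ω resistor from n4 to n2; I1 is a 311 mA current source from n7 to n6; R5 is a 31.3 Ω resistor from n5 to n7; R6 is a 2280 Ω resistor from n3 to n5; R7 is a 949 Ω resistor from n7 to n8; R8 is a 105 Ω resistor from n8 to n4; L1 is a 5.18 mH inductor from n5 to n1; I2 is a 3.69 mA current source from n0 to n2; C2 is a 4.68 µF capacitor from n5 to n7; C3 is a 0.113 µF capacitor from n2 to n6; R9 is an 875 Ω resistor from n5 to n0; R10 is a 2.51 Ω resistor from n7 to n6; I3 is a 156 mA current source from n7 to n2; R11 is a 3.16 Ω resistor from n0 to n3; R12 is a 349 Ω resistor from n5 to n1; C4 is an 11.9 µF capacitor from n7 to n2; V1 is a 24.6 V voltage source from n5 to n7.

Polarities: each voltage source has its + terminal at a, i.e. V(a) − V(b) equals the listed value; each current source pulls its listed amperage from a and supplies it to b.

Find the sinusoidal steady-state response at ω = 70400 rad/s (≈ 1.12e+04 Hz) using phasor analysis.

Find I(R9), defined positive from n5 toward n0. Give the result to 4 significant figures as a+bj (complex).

0.002667+0.000j A

Element admittances at ω=70400 rad/s:
  Y(C1) = 0.000+1.162j S between n2,n6
  Y(R1) = 0.04673+0.000j S between n6,n4
  Y(R2) = 0.1144+0.000j S between n5,n6
  Y(R3) = 0.8929+0.000j S between n3,n0
  Y(R4) = 0.004386+0.000j S between n4,n2
  I1: injects 0.311 A into n6 (from n7)
  Y(R5) = 0.03195+0.000j S between n5,n7
  Y(R6) = 0.0004386+0.000j S between n3,n5
  Y(R7) = 0.001054+0.000j S between n7,n8
  Y(R8) = 0.009524+0.000j S between n8,n4
  Y(L1) = 0.000-0.002742j S between n5,n1
  I2: injects 0.00369 A into n2 (from n0)
  Y(C2) = 0.000+0.3295j S between n5,n7
  Y(C3) = 0.000+0.007955j S between n2,n6
  Y(R9) = 0.001143+0.000j S between n5,n0
  Y(R10) = 0.3984+0.000j S between n7,n6
  I3: injects 0.156 A into n2 (from n7)
  Y(R11) = 0.3165+0.000j S between n0,n3
  Y(R12) = 0.002865+0.000j S between n5,n1
  Y(C4) = 0.000+0.8378j S between n7,n2
  V1: constraint V(n5)−V(n7) = 24.6
Assemble and solve the 9×9 MNA system:
  V(n1)=2.334+0.000j  V(n2)=-20.35-1.903j  V(n3)=0.0008460+0.000j  V(n4)=-19.15-2.965j  V(n5)=2.334+0.000j  V(n6)=-18.97-3.124j  V(n7)=-22.27+0.000j  V(n8)=-19.46-2.669j
  i(V1)=-3.228-8.463j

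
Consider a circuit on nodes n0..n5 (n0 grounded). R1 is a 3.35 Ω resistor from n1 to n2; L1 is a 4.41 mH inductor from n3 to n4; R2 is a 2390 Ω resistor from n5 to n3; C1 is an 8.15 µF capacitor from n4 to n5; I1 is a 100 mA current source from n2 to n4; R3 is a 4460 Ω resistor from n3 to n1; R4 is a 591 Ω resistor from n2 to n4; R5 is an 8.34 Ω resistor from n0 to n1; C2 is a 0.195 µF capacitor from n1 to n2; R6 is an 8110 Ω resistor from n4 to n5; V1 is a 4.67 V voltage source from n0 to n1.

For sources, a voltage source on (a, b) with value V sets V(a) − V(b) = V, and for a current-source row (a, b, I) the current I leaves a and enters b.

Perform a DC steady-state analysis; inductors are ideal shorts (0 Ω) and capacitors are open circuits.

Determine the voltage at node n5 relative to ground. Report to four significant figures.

47.48 V

Apply KCL at each of the 5 non-ground nodes and solve the resulting linear system.
Node n1: branches {R1, R3, R5, C2, V1} → V_1 = -4.670
Node n2: branches {R1, I1, R4, C2} → V_2 = -4.709
Node n3: branches {L1, R2, R3} → V_3 = 47.48
Node n4: branches {L1, C1, I1, R4, R6} → V_4 = 47.48
Node n5: branches {R2, C1, R6} → V_5 = 47.48
Source currents: i(L1)=-0.01169, i(V1)=-0.5600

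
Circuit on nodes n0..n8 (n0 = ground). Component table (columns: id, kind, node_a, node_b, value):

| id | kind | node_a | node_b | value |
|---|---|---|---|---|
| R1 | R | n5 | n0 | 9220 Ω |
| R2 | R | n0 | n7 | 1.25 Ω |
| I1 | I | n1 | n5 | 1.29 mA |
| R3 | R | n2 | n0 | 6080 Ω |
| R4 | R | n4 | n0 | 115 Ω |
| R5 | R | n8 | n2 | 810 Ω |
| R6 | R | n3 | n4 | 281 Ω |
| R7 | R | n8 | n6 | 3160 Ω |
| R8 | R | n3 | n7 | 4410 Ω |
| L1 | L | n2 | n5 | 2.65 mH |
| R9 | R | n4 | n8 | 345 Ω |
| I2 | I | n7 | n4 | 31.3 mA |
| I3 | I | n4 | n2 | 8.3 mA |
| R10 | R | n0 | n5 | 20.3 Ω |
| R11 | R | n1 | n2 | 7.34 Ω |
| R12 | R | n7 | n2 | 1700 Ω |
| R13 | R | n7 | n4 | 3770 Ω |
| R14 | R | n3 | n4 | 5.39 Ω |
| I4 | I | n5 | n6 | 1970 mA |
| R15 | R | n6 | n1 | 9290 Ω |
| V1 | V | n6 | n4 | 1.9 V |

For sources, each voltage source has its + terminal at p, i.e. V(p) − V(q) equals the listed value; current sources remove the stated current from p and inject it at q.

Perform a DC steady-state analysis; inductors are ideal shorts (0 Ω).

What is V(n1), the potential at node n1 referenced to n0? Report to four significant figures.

Apply KCL at each of the 8 non-ground nodes and solve the resulting linear system.
Node n1: branches {I1, R11, R15} → V_1 = -34.44
Node n2: branches {R3, R5, L1, I3, R11, R12} → V_2 = -34.61
Node n3: branches {R6, R8, R14} → V_3 = 192.0
Node n4: branches {R4, R6, R9, I2, I3, R13, R14, V1} → V_4 = 192.2
Node n5: branches {R1, I1, L1, R10, I4} → V_5 = -34.61
Node n6: branches {R7, I4, R15, V1} → V_6 = 194.1
Node n7: branches {R2, R8, I2, R12, R13} → V_7 = 0.05350
Node n8: branches {R5, R7, R9} → V_8 = 129.4
Source currents: i(L1)=0.2602, i(V1)=1.925

-34.44 V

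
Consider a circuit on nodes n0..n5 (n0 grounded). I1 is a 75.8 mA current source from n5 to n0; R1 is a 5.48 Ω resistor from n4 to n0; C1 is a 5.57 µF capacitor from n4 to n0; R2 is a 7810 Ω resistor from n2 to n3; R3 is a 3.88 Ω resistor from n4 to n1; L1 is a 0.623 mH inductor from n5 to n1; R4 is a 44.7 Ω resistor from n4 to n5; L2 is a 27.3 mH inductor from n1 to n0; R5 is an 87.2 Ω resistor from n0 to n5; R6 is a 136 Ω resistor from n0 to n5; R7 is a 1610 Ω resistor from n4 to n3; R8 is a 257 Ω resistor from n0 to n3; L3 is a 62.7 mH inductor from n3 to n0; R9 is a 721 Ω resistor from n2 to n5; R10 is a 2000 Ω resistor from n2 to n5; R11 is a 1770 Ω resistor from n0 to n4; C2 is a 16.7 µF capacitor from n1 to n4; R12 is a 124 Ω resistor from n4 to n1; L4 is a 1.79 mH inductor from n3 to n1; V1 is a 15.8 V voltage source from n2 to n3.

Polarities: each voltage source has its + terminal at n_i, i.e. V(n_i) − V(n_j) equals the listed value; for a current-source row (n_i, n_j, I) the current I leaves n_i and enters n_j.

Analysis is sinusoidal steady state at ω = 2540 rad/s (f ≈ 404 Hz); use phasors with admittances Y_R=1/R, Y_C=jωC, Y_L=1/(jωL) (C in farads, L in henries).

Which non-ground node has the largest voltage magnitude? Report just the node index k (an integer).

2

Apply KCL at each of the 5 non-ground nodes and solve the resulting linear system.
Node n1: branches {R3, L1, L2, C2, R12, L4} → V_1 = -0.5543-0.02300j
Node n2: branches {R2, R9, R10, V1} → V_2 = 15.26-0.1444j
Node n3: branches {R2, R7, R8, L3, L4, V1} → V_3 = -0.5424-0.1444j
Node n4: branches {R1, C1, R3, R4, R7, R11, C2, R12} → V_4 = -0.3404-0.02555j
Node n5: branches {I1, L1, R4, R5, R6, R9, R10} → V_5 = -0.5579-0.07141j
Source currents: i(V1)=-0.03187+0.0001377j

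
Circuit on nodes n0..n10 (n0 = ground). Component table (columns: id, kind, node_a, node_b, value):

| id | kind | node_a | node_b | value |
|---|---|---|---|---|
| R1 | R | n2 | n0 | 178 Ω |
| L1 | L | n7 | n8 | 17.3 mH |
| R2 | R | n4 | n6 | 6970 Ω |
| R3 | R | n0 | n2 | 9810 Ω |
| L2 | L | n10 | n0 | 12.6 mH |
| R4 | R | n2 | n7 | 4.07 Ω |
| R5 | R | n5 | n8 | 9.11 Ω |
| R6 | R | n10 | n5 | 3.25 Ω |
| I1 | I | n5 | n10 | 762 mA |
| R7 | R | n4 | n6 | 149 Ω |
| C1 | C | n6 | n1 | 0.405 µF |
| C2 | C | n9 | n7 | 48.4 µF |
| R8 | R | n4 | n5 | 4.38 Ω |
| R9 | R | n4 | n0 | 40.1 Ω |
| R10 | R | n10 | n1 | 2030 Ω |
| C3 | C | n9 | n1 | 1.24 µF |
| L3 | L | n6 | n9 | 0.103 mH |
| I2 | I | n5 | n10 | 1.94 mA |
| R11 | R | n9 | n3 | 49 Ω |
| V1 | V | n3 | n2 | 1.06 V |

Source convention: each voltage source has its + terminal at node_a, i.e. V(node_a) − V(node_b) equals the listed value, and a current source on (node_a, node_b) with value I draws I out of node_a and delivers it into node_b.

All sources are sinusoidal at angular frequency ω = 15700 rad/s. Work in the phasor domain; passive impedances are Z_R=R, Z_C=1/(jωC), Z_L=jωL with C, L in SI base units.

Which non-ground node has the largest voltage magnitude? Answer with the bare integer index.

10

Element admittances at ω=15700 rad/s:
  Y(R1) = 0.005618+0.000j S between n2,n0
  Y(L1) = 0.000-0.003682j S between n7,n8
  Y(R2) = 0.0001435+0.000j S between n4,n6
  Y(R3) = 0.0001019+0.000j S between n0,n2
  Y(L2) = 0.000-0.005055j S between n10,n0
  Y(R4) = 0.2457+0.000j S between n2,n7
  Y(R5) = 0.1098+0.000j S between n5,n8
  Y(R6) = 0.3077+0.000j S between n10,n5
  I1: injects 0.762 A into n10 (from n5)
  Y(R7) = 0.006711+0.000j S between n4,n6
  Y(C1) = 0.000+0.006358j S between n6,n1
  Y(C2) = 0.000+0.7599j S between n9,n7
  Y(R8) = 0.2283+0.000j S between n4,n5
  Y(R9) = 0.02494+0.000j S between n4,n0
  Y(R10) = 0.0004926+0.000j S between n10,n1
  Y(C3) = 0.000+0.01947j S between n9,n1
  Y(L3) = 0.000-0.6184j S between n6,n9
  I2: injects 0.00194 A into n10 (from n5)
  Y(R11) = 0.02041+0.000j S between n9,n3
  V1: constraint V(n3)−V(n2) = 1.06
Assemble and solve the 11×11 MNA system:
  V(n1)=0.1109+0.2484j  V(n2)=0.02323+0.3087j  V(n3)=1.083+0.3087j  V(n4)=-0.1049+0.4053j  V(n5)=-0.1227+0.4530j  V(n6)=0.1052+0.2896j  V(n7)=0.1049+0.3173j  V(n8)=-0.1270+0.4452j  V(n9)=0.1066+0.2915j  V(n10)=2.348+0.4912j
  i(V1)=-0.01993-0.0003505j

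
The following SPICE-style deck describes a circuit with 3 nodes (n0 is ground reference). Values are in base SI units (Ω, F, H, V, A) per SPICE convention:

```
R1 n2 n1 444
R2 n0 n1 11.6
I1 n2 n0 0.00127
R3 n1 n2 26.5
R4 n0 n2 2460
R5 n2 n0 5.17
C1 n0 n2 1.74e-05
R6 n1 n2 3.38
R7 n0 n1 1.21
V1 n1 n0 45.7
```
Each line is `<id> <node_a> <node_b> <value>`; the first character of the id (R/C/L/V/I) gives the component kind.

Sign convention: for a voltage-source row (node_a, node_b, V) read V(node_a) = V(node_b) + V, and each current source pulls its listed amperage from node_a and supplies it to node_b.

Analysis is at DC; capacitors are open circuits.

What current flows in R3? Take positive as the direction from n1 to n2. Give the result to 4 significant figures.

Apply KCL at each of the 2 non-ground nodes and solve the resulting linear system.
Node n1: branches {R1, R2, R3, R6, R7, V1} → V_1 = 45.70
Node n2: branches {R1, I1, R3, R4, R5, C1, R6} → V_2 = 28.97
Source currents: i(V1)=-47.33

0.6312 A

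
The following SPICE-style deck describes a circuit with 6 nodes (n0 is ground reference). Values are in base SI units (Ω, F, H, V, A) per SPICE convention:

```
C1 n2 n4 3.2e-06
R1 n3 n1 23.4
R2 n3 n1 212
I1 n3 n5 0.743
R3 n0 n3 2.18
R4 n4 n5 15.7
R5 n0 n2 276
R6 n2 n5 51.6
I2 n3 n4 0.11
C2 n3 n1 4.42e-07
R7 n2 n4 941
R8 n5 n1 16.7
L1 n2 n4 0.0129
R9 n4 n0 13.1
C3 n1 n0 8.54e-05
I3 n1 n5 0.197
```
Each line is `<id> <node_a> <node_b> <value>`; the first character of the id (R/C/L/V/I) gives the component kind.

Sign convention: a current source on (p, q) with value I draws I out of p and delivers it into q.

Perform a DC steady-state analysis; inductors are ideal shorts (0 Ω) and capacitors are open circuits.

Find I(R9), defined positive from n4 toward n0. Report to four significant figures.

Apply KCL at each of the 5 non-ground nodes and solve the resulting linear system.
Node n1: branches {R1, R2, C2, R8, C3, I3} → V_1 = 4.696
Node n2: branches {C1, R5, R6, R7, L1} → V_2 = 7.143
Node n3: branches {R1, R2, I1, R3, I2, C2} → V_3 = -1.245
Node n4: branches {C1, R4, I2, R7, L1, R9} → V_4 = 7.143
Node n5: branches {I1, R4, R6, R8, I3} → V_5 = 12.69
Source currents: i(L1)=0.08169

0.5452 A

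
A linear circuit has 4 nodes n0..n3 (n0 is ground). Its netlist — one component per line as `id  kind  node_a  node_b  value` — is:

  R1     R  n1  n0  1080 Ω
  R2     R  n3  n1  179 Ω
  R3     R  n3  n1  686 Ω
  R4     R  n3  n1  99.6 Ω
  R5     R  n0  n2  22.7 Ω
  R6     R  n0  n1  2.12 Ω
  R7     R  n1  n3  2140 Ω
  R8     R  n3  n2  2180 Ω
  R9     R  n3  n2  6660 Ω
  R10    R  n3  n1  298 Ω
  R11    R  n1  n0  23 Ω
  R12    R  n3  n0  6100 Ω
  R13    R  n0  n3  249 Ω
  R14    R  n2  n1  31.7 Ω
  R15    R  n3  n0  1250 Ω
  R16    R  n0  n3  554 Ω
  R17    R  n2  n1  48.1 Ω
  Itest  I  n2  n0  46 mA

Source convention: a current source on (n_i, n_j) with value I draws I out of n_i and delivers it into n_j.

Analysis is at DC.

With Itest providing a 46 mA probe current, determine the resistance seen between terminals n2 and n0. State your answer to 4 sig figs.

Apply KCL at each of the 3 non-ground nodes and solve the resulting linear system.
Node n1: branches {R1, R2, R3, R4, R6, R7, R10, R11, R14, R17} → V_1 = -0.04592
Node n2: branches {R5, R8, R9, R14, R17, Itest} → V_2 = -0.4993
Node n3: branches {R2, R3, R4, R7, R8, R9, R10, R12, R13, R15, R16} → V_3 = -0.04467

R_eq = 10.85 Ω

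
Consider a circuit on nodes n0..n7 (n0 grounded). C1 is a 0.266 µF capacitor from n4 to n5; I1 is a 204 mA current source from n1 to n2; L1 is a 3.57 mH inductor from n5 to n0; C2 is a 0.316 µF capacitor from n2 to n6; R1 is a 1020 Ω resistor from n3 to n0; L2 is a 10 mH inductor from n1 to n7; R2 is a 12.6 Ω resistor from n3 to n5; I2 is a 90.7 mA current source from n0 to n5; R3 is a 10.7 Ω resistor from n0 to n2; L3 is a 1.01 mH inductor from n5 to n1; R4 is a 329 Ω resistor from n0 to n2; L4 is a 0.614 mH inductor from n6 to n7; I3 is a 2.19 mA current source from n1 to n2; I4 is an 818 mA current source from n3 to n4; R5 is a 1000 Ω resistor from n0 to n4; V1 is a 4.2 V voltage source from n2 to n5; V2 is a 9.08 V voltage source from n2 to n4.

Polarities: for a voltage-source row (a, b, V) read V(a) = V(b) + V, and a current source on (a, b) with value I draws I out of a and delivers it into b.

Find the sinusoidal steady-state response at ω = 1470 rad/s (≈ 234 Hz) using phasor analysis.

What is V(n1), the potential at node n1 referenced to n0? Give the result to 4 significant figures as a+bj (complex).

-0.6444-1.548j V

Element admittances at ω=1470 rad/s:
  Y(C1) = 0.000+0.0003910j S between n4,n5
  I1: injects 0.204 A into n2 (from n1)
  Y(L1) = 0.000-0.1906j S between n5,n0
  Y(C2) = 0.000+0.0004645j S between n2,n6
  Y(R1) = 0.0009804+0.000j S between n3,n0
  Y(L2) = 0.000-0.06803j S between n1,n7
  Y(R2) = 0.07937+0.000j S between n3,n5
  I2: injects 0.0907 A into n5 (from n0)
  Y(R3) = 0.09346+0.000j S between n0,n2
  Y(L3) = 0.000-0.6735j S between n5,n1
  Y(R4) = 0.003040+0.000j S between n0,n2
  Y(L4) = 0.000-1.108j S between n6,n7
  I3: injects 0.00219 A into n2 (from n1)
  I4: injects 0.818 A into n4 (from n3)
  Y(R5) = 0.001000+0.000j S between n0,n4
  V1: constraint V(n2)−V(n5) = 4.2
  V2: constraint V(n2)−V(n4) = 9.08
Assemble and solve the 9×9 MNA system:
  V(n1)=-0.6444-1.548j  V(n2)=3.558-1.241j  V(n3)=-10.81-1.226j  V(n4)=-5.522-1.241j  V(n5)=-0.6415-1.241j  V(n6)=-0.6751-1.550j  V(n7)=-0.6733-1.550j
  i(V1)=0.6865+0.1210j  i(V2)=-0.8235-0.003150j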